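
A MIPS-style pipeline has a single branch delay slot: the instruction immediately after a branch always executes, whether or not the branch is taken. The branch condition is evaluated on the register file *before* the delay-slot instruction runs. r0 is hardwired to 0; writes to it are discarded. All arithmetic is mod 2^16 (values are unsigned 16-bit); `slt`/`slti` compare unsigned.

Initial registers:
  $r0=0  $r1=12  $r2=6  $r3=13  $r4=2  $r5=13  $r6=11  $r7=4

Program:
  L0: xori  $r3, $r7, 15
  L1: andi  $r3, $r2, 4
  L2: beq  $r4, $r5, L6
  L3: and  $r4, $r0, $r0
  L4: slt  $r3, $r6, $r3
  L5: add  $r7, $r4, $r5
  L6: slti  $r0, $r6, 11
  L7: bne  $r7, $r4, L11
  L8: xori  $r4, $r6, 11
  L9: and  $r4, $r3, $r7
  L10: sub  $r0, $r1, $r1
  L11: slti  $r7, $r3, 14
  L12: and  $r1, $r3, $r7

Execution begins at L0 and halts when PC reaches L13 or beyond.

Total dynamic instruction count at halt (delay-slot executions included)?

11

  step pc=0: xori  $r3, $r7, 15  regs=(0,12,6,11,2,13,11,4)
  step pc=1: andi  $r3, $r2, 4  regs=(0,12,6,4,2,13,11,4)
  step pc=2: beq  $r4, $r5, L6  cond=F  regs=(0,12,6,4,2,13,11,4)
  step pc=3: and  $r4, $r0, $r0  regs=(0,12,6,4,0,13,11,4)
  step pc=4: slt  $r3, $r6, $r3  regs=(0,12,6,0,0,13,11,4)
  step pc=5: add  $r7, $r4, $r5  regs=(0,12,6,0,0,13,11,13)
  step pc=6: slti  $r0, $r6, 11  regs=(0,12,6,0,0,13,11,13)
  step pc=7: bne  $r7, $r4, L11  cond=T  regs=(0,12,6,0,0,13,11,13)
  step pc=8: xori  $r4, $r6, 11  regs=(0,12,6,0,0,13,11,13)
  step pc=11: slti  $r7, $r3, 14  regs=(0,12,6,0,0,13,11,1)
  step pc=12: and  $r1, $r3, $r7  regs=(0,0,6,0,0,13,11,1)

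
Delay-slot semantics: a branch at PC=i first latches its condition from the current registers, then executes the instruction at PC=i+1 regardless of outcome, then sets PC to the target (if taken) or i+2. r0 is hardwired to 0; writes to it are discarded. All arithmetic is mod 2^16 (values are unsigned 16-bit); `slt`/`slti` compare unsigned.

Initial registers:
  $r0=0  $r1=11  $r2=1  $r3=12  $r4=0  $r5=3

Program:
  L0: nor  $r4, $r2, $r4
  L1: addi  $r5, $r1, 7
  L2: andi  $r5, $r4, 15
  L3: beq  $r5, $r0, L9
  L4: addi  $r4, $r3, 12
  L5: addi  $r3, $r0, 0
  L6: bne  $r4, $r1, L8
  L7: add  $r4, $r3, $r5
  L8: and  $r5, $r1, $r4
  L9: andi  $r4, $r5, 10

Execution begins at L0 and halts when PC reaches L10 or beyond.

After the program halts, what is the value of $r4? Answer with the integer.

#0 nor  $r4, $r2, $r4 ; 0/11/1/12/65534/3
#1 addi  $r5, $r1, 7 ; 0/11/1/12/65534/18
#2 andi  $r5, $r4, 15 ; 0/11/1/12/65534/14
#3 beq  $r5, $r0, L9 ; 0/11/1/12/65534/14 ; →fallthru
#4 addi  $r4, $r3, 12 ; 0/11/1/12/24/14
#5 addi  $r3, $r0, 0 ; 0/11/1/0/24/14
#6 bne  $r4, $r1, L8 ; 0/11/1/0/24/14 ; →target
#7 add  $r4, $r3, $r5 ; 0/11/1/0/14/14
#8 and  $r5, $r1, $r4 ; 0/11/1/0/14/10
#9 andi  $r4, $r5, 10 ; 0/11/1/0/10/10

10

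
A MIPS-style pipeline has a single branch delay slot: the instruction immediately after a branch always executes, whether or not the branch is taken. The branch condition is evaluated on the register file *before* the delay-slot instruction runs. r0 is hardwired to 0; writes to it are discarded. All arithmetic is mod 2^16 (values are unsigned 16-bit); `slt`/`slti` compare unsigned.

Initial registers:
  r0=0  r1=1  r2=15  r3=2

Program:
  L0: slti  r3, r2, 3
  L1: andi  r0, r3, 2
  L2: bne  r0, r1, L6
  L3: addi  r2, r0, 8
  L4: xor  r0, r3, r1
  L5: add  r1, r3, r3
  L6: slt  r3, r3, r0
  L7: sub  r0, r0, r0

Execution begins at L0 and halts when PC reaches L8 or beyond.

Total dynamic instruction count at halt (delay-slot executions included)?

6

PC=0  slti  r3, r2, 3        | r0=0 r1=1 r2=15 r3=0
PC=1  andi  r0, r3, 2        | r0=0 r1=1 r2=15 r3=0
PC=2  bne  r0, r1, L6        | r0=0 r1=1 r2=15 r3=0  [TAKEN]
PC=3  addi  r2, r0, 8        | r0=0 r1=1 r2=8 r3=0
PC=6  slt  r3, r3, r0        | r0=0 r1=1 r2=8 r3=0
PC=7  sub  r0, r0, r0        | r0=0 r1=1 r2=8 r3=0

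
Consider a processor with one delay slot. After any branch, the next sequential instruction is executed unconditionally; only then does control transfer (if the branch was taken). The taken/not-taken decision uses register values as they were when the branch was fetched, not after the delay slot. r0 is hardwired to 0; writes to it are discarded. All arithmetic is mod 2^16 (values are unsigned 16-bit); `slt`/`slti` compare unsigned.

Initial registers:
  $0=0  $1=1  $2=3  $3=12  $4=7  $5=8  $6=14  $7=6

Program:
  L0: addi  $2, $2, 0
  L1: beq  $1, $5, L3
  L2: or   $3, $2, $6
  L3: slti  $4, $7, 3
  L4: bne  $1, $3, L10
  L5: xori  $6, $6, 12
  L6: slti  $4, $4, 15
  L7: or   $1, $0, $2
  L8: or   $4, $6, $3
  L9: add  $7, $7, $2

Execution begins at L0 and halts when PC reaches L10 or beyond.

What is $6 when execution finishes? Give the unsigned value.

PC=0  addi  $2, $2, 0        | $0=0 $1=1 $2=3 $3=12 $4=7 $5=8 $6=14 $7=6
PC=1  beq  $1, $5, L3        | $0=0 $1=1 $2=3 $3=12 $4=7 $5=8 $6=14 $7=6  [not taken]
PC=2  or   $3, $2, $6        | $0=0 $1=1 $2=3 $3=15 $4=7 $5=8 $6=14 $7=6
PC=3  slti  $4, $7, 3        | $0=0 $1=1 $2=3 $3=15 $4=0 $5=8 $6=14 $7=6
PC=4  bne  $1, $3, L10       | $0=0 $1=1 $2=3 $3=15 $4=0 $5=8 $6=14 $7=6  [TAKEN]
PC=5  xori  $6, $6, 12       | $0=0 $1=1 $2=3 $3=15 $4=0 $5=8 $6=2 $7=6

2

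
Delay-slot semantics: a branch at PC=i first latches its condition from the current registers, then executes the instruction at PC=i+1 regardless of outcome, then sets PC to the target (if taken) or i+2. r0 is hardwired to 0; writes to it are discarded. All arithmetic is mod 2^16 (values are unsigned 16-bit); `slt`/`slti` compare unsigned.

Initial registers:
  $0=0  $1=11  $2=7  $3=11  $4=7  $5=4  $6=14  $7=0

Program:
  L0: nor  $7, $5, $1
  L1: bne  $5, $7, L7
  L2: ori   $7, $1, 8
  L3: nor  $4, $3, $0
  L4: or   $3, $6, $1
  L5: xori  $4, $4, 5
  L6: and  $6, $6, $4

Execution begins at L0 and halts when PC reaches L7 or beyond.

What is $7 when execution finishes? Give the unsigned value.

PC=0  nor  $7, $5, $1        | $0=0 $1=11 $2=7 $3=11 $4=7 $5=4 $6=14 $7=65520
PC=1  bne  $5, $7, L7        | $0=0 $1=11 $2=7 $3=11 $4=7 $5=4 $6=14 $7=65520  [TAKEN]
PC=2  ori   $7, $1, 8        | $0=0 $1=11 $2=7 $3=11 $4=7 $5=4 $6=14 $7=11

11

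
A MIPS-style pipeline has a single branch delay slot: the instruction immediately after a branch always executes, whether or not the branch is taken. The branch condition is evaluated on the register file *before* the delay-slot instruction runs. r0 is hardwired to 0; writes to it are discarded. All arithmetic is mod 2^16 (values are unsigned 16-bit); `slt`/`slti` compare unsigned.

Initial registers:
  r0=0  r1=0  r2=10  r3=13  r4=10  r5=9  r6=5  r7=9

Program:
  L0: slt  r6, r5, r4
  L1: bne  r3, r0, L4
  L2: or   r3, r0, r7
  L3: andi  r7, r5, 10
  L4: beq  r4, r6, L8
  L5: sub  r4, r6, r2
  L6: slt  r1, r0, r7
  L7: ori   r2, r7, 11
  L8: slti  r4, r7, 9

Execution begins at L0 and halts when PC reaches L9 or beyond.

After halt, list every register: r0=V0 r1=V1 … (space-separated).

PC=0  slt  r6, r5, r4        | r0=0 r1=0 r2=10 r3=13 r4=10 r5=9 r6=1 r7=9
PC=1  bne  r3, r0, L4        | r0=0 r1=0 r2=10 r3=13 r4=10 r5=9 r6=1 r7=9  [TAKEN]
PC=2  or   r3, r0, r7        | r0=0 r1=0 r2=10 r3=9 r4=10 r5=9 r6=1 r7=9
PC=4  beq  r4, r6, L8        | r0=0 r1=0 r2=10 r3=9 r4=10 r5=9 r6=1 r7=9  [not taken]
PC=5  sub  r4, r6, r2        | r0=0 r1=0 r2=10 r3=9 r4=65527 r5=9 r6=1 r7=9
PC=6  slt  r1, r0, r7        | r0=0 r1=1 r2=10 r3=9 r4=65527 r5=9 r6=1 r7=9
PC=7  ori   r2, r7, 11       | r0=0 r1=1 r2=11 r3=9 r4=65527 r5=9 r6=1 r7=9
PC=8  slti  r4, r7, 9        | r0=0 r1=1 r2=11 r3=9 r4=0 r5=9 r6=1 r7=9

r0=0 r1=1 r2=11 r3=9 r4=0 r5=9 r6=1 r7=9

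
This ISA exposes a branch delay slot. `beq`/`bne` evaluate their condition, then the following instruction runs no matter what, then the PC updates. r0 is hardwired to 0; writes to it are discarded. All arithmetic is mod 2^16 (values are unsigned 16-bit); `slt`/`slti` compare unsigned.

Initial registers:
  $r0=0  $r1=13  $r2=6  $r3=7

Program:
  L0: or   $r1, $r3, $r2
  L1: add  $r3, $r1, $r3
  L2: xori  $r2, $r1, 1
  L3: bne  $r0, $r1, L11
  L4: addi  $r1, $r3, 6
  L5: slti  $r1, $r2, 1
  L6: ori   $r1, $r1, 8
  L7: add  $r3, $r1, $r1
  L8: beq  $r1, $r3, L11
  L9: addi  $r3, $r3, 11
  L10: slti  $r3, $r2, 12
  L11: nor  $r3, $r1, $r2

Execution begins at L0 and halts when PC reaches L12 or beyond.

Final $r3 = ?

[0] or   $r1, $r3, $r2  →  {$r0:0, $r1:7, $r2:6, $r3:7}
[1] add  $r3, $r1, $r3  →  {$r0:0, $r1:7, $r2:6, $r3:14}
[2] xori  $r2, $r1, 1  →  {$r0:0, $r1:7, $r2:6, $r3:14}
[3] bne  $r0, $r1, L11  →  {$r0:0, $r1:7, $r2:6, $r3:14}  ⟨branch taken⟩
[4] addi  $r1, $r3, 6  →  {$r0:0, $r1:20, $r2:6, $r3:14}
[11] nor  $r3, $r1, $r2  →  {$r0:0, $r1:20, $r2:6, $r3:65513}

65513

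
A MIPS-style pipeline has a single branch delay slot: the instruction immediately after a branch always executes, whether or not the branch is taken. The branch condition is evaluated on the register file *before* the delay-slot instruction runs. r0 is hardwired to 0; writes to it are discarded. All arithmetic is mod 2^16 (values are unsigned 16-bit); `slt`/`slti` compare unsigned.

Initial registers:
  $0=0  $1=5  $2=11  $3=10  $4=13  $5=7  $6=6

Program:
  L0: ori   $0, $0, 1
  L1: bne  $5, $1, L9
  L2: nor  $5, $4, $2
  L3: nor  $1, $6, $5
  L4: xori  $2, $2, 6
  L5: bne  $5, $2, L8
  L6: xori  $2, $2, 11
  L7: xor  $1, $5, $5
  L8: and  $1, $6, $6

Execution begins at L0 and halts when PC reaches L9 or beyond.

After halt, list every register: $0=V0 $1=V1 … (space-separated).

$0=0 $1=5 $2=11 $3=10 $4=13 $5=65520 $6=6

  step pc=0: ori   $0, $0, 1  regs=(0,5,11,10,13,7,6)
  step pc=1: bne  $5, $1, L9  cond=T  regs=(0,5,11,10,13,7,6)
  step pc=2: nor  $5, $4, $2  regs=(0,5,11,10,13,65520,6)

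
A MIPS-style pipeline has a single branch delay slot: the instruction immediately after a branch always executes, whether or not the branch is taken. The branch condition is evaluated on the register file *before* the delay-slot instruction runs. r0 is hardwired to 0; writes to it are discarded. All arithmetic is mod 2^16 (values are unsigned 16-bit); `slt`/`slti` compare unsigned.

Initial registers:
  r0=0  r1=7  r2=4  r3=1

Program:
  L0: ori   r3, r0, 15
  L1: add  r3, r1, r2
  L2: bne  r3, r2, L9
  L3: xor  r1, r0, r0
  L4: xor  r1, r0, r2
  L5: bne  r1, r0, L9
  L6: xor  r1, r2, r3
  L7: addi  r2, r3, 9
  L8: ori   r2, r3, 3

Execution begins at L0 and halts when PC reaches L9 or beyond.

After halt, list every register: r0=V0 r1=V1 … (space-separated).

r0=0 r1=0 r2=4 r3=11

  step pc=0: ori   r3, r0, 15  regs=(0,7,4,15)
  step pc=1: add  r3, r1, r2  regs=(0,7,4,11)
  step pc=2: bne  r3, r2, L9  cond=T  regs=(0,7,4,11)
  step pc=3: xor  r1, r0, r0  regs=(0,0,4,11)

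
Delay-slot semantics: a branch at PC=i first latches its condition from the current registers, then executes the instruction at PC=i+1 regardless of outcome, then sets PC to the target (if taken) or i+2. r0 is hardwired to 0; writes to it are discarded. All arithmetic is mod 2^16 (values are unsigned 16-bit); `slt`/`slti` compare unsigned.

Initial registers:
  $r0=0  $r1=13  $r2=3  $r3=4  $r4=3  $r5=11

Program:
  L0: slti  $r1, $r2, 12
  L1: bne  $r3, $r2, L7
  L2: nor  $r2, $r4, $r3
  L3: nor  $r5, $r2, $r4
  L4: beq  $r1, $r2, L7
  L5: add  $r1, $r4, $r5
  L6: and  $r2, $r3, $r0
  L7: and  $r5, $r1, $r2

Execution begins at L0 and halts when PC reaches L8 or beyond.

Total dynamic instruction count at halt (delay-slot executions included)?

PC=0  slti  $r1, $r2, 12     | $r0=0 $r1=1 $r2=3 $r3=4 $r4=3 $r5=11
PC=1  bne  $r3, $r2, L7      | $r0=0 $r1=1 $r2=3 $r3=4 $r4=3 $r5=11  [TAKEN]
PC=2  nor  $r2, $r4, $r3     | $r0=0 $r1=1 $r2=65528 $r3=4 $r4=3 $r5=11
PC=7  and  $r5, $r1, $r2     | $r0=0 $r1=1 $r2=65528 $r3=4 $r4=3 $r5=0

4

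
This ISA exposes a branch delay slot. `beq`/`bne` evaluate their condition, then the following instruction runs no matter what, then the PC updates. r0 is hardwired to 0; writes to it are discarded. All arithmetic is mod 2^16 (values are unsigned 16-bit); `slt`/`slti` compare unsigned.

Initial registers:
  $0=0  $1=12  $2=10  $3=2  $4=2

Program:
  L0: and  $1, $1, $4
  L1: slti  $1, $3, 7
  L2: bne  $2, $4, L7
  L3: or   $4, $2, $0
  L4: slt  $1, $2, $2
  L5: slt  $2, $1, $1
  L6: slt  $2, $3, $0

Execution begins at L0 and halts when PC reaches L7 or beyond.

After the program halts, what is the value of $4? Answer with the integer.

10

  step pc=0: and  $1, $1, $4  regs=(0,0,10,2,2)
  step pc=1: slti  $1, $3, 7  regs=(0,1,10,2,2)
  step pc=2: bne  $2, $4, L7  cond=T  regs=(0,1,10,2,2)
  step pc=3: or   $4, $2, $0  regs=(0,1,10,2,10)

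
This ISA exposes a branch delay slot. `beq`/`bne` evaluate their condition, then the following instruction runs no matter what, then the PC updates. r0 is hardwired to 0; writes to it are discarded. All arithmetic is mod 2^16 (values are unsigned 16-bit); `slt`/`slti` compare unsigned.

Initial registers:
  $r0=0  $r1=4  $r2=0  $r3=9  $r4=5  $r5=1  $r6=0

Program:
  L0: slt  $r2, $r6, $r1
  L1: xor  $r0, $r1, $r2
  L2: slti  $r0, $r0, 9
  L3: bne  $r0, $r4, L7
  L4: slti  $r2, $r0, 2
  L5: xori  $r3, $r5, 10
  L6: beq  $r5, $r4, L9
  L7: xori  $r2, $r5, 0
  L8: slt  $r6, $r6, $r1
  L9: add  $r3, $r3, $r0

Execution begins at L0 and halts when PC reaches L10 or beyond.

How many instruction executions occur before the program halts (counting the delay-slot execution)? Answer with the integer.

[0] slt  $r2, $r6, $r1  →  {$r0:0, $r1:4, $r2:1, $r3:9, $r4:5, $r5:1, $r6:0}
[1] xor  $r0, $r1, $r2  →  {$r0:0, $r1:4, $r2:1, $r3:9, $r4:5, $r5:1, $r6:0}
[2] slti  $r0, $r0, 9  →  {$r0:0, $r1:4, $r2:1, $r3:9, $r4:5, $r5:1, $r6:0}
[3] bne  $r0, $r4, L7  →  {$r0:0, $r1:4, $r2:1, $r3:9, $r4:5, $r5:1, $r6:0}  ⟨branch taken⟩
[4] slti  $r2, $r0, 2  →  {$r0:0, $r1:4, $r2:1, $r3:9, $r4:5, $r5:1, $r6:0}
[7] xori  $r2, $r5, 0  →  {$r0:0, $r1:4, $r2:1, $r3:9, $r4:5, $r5:1, $r6:0}
[8] slt  $r6, $r6, $r1  →  {$r0:0, $r1:4, $r2:1, $r3:9, $r4:5, $r5:1, $r6:1}
[9] add  $r3, $r3, $r0  →  {$r0:0, $r1:4, $r2:1, $r3:9, $r4:5, $r5:1, $r6:1}

8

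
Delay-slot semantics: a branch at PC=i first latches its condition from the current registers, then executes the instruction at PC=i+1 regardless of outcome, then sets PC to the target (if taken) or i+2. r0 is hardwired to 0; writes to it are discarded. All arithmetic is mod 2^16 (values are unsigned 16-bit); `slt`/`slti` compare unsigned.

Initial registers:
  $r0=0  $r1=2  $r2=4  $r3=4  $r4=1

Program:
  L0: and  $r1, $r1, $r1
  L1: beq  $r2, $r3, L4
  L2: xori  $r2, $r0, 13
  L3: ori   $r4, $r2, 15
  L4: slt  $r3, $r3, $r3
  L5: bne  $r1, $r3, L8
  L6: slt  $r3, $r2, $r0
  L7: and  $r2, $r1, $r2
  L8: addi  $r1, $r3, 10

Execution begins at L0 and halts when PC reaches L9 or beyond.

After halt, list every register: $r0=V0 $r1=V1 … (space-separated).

$r0=0 $r1=10 $r2=13 $r3=0 $r4=1

[0] and  $r1, $r1, $r1  →  {$r0:0, $r1:2, $r2:4, $r3:4, $r4:1}
[1] beq  $r2, $r3, L4  →  {$r0:0, $r1:2, $r2:4, $r3:4, $r4:1}  ⟨branch taken⟩
[2] xori  $r2, $r0, 13  →  {$r0:0, $r1:2, $r2:13, $r3:4, $r4:1}
[4] slt  $r3, $r3, $r3  →  {$r0:0, $r1:2, $r2:13, $r3:0, $r4:1}
[5] bne  $r1, $r3, L8  →  {$r0:0, $r1:2, $r2:13, $r3:0, $r4:1}  ⟨branch taken⟩
[6] slt  $r3, $r2, $r0  →  {$r0:0, $r1:2, $r2:13, $r3:0, $r4:1}
[8] addi  $r1, $r3, 10  →  {$r0:0, $r1:10, $r2:13, $r3:0, $r4:1}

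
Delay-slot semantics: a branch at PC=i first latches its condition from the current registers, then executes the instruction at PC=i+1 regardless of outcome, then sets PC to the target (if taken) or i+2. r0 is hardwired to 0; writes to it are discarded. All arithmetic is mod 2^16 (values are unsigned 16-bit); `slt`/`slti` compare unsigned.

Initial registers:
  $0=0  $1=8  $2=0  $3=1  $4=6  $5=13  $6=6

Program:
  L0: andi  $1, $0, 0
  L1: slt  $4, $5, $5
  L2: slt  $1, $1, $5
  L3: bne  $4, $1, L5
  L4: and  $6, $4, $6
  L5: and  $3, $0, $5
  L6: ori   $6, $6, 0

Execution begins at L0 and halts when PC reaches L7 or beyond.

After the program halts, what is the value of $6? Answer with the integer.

  step pc=0: andi  $1, $0, 0  regs=(0,0,0,1,6,13,6)
  step pc=1: slt  $4, $5, $5  regs=(0,0,0,1,0,13,6)
  step pc=2: slt  $1, $1, $5  regs=(0,1,0,1,0,13,6)
  step pc=3: bne  $4, $1, L5  cond=T  regs=(0,1,0,1,0,13,6)
  step pc=4: and  $6, $4, $6  regs=(0,1,0,1,0,13,0)
  step pc=5: and  $3, $0, $5  regs=(0,1,0,0,0,13,0)
  step pc=6: ori   $6, $6, 0  regs=(0,1,0,0,0,13,0)

0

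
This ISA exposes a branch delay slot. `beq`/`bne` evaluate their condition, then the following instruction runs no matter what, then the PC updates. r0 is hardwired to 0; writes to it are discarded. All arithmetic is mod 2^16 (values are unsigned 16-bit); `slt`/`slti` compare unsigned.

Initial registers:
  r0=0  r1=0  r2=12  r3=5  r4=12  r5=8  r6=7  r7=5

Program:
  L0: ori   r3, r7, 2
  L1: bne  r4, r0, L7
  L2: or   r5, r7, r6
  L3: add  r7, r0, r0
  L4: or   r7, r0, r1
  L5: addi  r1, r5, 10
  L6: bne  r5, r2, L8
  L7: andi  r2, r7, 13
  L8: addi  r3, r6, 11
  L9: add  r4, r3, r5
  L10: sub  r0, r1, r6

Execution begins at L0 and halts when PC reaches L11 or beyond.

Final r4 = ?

25

  step pc=0: ori   r3, r7, 2  regs=(0,0,12,7,12,8,7,5)
  step pc=1: bne  r4, r0, L7  cond=T  regs=(0,0,12,7,12,8,7,5)
  step pc=2: or   r5, r7, r6  regs=(0,0,12,7,12,7,7,5)
  step pc=7: andi  r2, r7, 13  regs=(0,0,5,7,12,7,7,5)
  step pc=8: addi  r3, r6, 11  regs=(0,0,5,18,12,7,7,5)
  step pc=9: add  r4, r3, r5  regs=(0,0,5,18,25,7,7,5)
  step pc=10: sub  r0, r1, r6  regs=(0,0,5,18,25,7,7,5)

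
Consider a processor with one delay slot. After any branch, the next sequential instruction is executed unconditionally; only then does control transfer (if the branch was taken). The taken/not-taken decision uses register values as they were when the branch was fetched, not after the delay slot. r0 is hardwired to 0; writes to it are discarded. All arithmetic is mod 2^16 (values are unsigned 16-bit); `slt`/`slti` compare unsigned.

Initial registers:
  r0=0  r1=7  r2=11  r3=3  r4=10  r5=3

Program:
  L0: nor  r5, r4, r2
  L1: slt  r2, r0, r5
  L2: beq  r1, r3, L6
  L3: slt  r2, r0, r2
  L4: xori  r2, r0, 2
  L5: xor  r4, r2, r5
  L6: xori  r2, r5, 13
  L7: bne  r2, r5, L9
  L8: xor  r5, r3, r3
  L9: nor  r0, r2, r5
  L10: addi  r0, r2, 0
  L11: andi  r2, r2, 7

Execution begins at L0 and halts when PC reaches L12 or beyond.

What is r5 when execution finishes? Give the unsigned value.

0

  step pc=0: nor  r5, r4, r2  regs=(0,7,11,3,10,65524)
  step pc=1: slt  r2, r0, r5  regs=(0,7,1,3,10,65524)
  step pc=2: beq  r1, r3, L6  cond=F  regs=(0,7,1,3,10,65524)
  step pc=3: slt  r2, r0, r2  regs=(0,7,1,3,10,65524)
  step pc=4: xori  r2, r0, 2  regs=(0,7,2,3,10,65524)
  step pc=5: xor  r4, r2, r5  regs=(0,7,2,3,65526,65524)
  step pc=6: xori  r2, r5, 13  regs=(0,7,65529,3,65526,65524)
  step pc=7: bne  r2, r5, L9  cond=T  regs=(0,7,65529,3,65526,65524)
  step pc=8: xor  r5, r3, r3  regs=(0,7,65529,3,65526,0)
  step pc=9: nor  r0, r2, r5  regs=(0,7,65529,3,65526,0)
  step pc=10: addi  r0, r2, 0  regs=(0,7,65529,3,65526,0)
  step pc=11: andi  r2, r2, 7  regs=(0,7,1,3,65526,0)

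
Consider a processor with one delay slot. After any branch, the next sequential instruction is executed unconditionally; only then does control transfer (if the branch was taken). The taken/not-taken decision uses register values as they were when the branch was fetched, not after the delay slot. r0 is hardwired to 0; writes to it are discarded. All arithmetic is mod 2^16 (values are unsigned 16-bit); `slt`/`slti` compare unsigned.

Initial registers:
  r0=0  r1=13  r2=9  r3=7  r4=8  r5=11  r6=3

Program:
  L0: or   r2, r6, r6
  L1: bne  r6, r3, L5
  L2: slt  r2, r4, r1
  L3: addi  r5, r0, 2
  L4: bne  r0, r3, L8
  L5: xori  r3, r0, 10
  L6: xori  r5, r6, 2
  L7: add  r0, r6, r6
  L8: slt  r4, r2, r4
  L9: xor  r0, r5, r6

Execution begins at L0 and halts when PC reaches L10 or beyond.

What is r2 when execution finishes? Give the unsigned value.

1

  step pc=0: or   r2, r6, r6  regs=(0,13,3,7,8,11,3)
  step pc=1: bne  r6, r3, L5  cond=T  regs=(0,13,3,7,8,11,3)
  step pc=2: slt  r2, r4, r1  regs=(0,13,1,7,8,11,3)
  step pc=5: xori  r3, r0, 10  regs=(0,13,1,10,8,11,3)
  step pc=6: xori  r5, r6, 2  regs=(0,13,1,10,8,1,3)
  step pc=7: add  r0, r6, r6  regs=(0,13,1,10,8,1,3)
  step pc=8: slt  r4, r2, r4  regs=(0,13,1,10,1,1,3)
  step pc=9: xor  r0, r5, r6  regs=(0,13,1,10,1,1,3)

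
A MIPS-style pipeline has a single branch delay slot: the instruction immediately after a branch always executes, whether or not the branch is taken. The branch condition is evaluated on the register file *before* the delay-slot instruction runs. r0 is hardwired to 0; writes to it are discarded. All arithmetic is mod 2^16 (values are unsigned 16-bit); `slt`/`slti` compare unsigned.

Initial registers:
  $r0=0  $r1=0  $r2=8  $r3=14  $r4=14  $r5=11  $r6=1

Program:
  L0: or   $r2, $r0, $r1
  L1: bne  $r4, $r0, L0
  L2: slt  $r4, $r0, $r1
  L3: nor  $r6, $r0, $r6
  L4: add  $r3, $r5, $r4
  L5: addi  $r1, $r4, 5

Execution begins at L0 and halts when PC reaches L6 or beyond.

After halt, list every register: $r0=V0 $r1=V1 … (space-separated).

$r0=0 $r1=5 $r2=0 $r3=11 $r4=0 $r5=11 $r6=65534

  step pc=0: or   $r2, $r0, $r1  regs=(0,0,0,14,14,11,1)
  step pc=1: bne  $r4, $r0, L0  cond=T  regs=(0,0,0,14,14,11,1)
  step pc=2: slt  $r4, $r0, $r1  regs=(0,0,0,14,0,11,1)
  step pc=0: or   $r2, $r0, $r1  regs=(0,0,0,14,0,11,1)
  step pc=1: bne  $r4, $r0, L0  cond=F  regs=(0,0,0,14,0,11,1)
  step pc=2: slt  $r4, $r0, $r1  regs=(0,0,0,14,0,11,1)
  step pc=3: nor  $r6, $r0, $r6  regs=(0,0,0,14,0,11,65534)
  step pc=4: add  $r3, $r5, $r4  regs=(0,0,0,11,0,11,65534)
  step pc=5: addi  $r1, $r4, 5  regs=(0,5,0,11,0,11,65534)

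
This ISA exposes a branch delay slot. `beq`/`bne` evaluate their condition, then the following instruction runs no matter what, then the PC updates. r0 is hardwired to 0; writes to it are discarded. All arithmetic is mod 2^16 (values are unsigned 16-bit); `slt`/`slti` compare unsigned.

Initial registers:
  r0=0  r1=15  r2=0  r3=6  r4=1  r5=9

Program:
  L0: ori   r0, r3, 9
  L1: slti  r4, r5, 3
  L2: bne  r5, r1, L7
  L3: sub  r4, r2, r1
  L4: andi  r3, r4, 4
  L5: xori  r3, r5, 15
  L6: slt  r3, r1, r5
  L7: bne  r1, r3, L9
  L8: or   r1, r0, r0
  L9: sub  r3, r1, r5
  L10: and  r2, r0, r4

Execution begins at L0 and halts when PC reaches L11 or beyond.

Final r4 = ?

  step pc=0: ori   r0, r3, 9  regs=(0,15,0,6,1,9)
  step pc=1: slti  r4, r5, 3  regs=(0,15,0,6,0,9)
  step pc=2: bne  r5, r1, L7  cond=T  regs=(0,15,0,6,0,9)
  step pc=3: sub  r4, r2, r1  regs=(0,15,0,6,65521,9)
  step pc=7: bne  r1, r3, L9  cond=T  regs=(0,15,0,6,65521,9)
  step pc=8: or   r1, r0, r0  regs=(0,0,0,6,65521,9)
  step pc=9: sub  r3, r1, r5  regs=(0,0,0,65527,65521,9)
  step pc=10: and  r2, r0, r4  regs=(0,0,0,65527,65521,9)

65521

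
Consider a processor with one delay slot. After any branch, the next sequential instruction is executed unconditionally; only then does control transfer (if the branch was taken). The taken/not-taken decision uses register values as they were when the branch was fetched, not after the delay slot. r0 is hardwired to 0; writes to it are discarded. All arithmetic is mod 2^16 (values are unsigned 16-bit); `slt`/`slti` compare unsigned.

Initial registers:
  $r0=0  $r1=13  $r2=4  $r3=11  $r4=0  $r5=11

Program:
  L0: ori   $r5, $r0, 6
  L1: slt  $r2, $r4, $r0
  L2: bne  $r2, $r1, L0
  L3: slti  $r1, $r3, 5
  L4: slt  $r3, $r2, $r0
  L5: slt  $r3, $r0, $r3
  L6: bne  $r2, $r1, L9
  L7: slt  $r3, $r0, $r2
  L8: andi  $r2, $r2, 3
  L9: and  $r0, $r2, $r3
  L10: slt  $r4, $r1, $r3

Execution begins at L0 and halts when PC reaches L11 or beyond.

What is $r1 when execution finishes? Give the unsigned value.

PC=0  ori   $r5, $r0, 6      | $r0=0 $r1=13 $r2=4 $r3=11 $r4=0 $r5=6
PC=1  slt  $r2, $r4, $r0     | $r0=0 $r1=13 $r2=0 $r3=11 $r4=0 $r5=6
PC=2  bne  $r2, $r1, L0      | $r0=0 $r1=13 $r2=0 $r3=11 $r4=0 $r5=6  [TAKEN]
PC=3  slti  $r1, $r3, 5      | $r0=0 $r1=0 $r2=0 $r3=11 $r4=0 $r5=6
PC=0  ori   $r5, $r0, 6      | $r0=0 $r1=0 $r2=0 $r3=11 $r4=0 $r5=6
PC=1  slt  $r2, $r4, $r0     | $r0=0 $r1=0 $r2=0 $r3=11 $r4=0 $r5=6
PC=2  bne  $r2, $r1, L0      | $r0=0 $r1=0 $r2=0 $r3=11 $r4=0 $r5=6  [not taken]
PC=3  slti  $r1, $r3, 5      | $r0=0 $r1=0 $r2=0 $r3=11 $r4=0 $r5=6
PC=4  slt  $r3, $r2, $r0     | $r0=0 $r1=0 $r2=0 $r3=0 $r4=0 $r5=6
PC=5  slt  $r3, $r0, $r3     | $r0=0 $r1=0 $r2=0 $r3=0 $r4=0 $r5=6
PC=6  bne  $r2, $r1, L9      | $r0=0 $r1=0 $r2=0 $r3=0 $r4=0 $r5=6  [not taken]
PC=7  slt  $r3, $r0, $r2     | $r0=0 $r1=0 $r2=0 $r3=0 $r4=0 $r5=6
PC=8  andi  $r2, $r2, 3      | $r0=0 $r1=0 $r2=0 $r3=0 $r4=0 $r5=6
PC=9  and  $r0, $r2, $r3     | $r0=0 $r1=0 $r2=0 $r3=0 $r4=0 $r5=6
PC=10 slt  $r4, $r1, $r3     | $r0=0 $r1=0 $r2=0 $r3=0 $r4=0 $r5=6

0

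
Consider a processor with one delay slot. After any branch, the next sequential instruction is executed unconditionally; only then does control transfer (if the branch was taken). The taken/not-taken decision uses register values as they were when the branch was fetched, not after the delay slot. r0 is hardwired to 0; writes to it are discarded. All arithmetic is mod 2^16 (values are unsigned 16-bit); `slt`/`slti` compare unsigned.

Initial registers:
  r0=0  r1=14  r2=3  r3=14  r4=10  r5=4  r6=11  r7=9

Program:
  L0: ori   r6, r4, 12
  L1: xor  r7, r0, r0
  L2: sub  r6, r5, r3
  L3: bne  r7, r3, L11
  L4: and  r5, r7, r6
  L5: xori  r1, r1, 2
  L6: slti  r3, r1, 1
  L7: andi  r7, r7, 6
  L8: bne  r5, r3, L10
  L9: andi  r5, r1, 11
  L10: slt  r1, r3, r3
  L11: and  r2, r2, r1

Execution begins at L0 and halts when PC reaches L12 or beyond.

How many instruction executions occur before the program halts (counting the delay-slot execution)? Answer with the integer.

6

[0] ori   r6, r4, 12  →  {r0:0, r1:14, r2:3, r3:14, r4:10, r5:4, r6:14, r7:9}
[1] xor  r7, r0, r0  →  {r0:0, r1:14, r2:3, r3:14, r4:10, r5:4, r6:14, r7:0}
[2] sub  r6, r5, r3  →  {r0:0, r1:14, r2:3, r3:14, r4:10, r5:4, r6:65526, r7:0}
[3] bne  r7, r3, L11  →  {r0:0, r1:14, r2:3, r3:14, r4:10, r5:4, r6:65526, r7:0}  ⟨branch taken⟩
[4] and  r5, r7, r6  →  {r0:0, r1:14, r2:3, r3:14, r4:10, r5:0, r6:65526, r7:0}
[11] and  r2, r2, r1  →  {r0:0, r1:14, r2:2, r3:14, r4:10, r5:0, r6:65526, r7:0}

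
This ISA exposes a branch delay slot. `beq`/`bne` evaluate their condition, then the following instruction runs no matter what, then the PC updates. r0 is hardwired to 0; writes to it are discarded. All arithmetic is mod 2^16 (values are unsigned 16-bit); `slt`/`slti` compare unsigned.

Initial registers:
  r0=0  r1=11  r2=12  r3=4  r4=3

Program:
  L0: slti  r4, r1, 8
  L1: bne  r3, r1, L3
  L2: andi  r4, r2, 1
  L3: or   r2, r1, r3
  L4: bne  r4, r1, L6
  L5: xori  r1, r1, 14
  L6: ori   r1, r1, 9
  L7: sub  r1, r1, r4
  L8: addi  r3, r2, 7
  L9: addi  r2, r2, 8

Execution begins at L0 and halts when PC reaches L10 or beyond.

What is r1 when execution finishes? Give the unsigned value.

PC=0  slti  r4, r1, 8        | r0=0 r1=11 r2=12 r3=4 r4=0
PC=1  bne  r3, r1, L3        | r0=0 r1=11 r2=12 r3=4 r4=0  [TAKEN]
PC=2  andi  r4, r2, 1        | r0=0 r1=11 r2=12 r3=4 r4=0
PC=3  or   r2, r1, r3        | r0=0 r1=11 r2=15 r3=4 r4=0
PC=4  bne  r4, r1, L6        | r0=0 r1=11 r2=15 r3=4 r4=0  [TAKEN]
PC=5  xori  r1, r1, 14       | r0=0 r1=5 r2=15 r3=4 r4=0
PC=6  ori   r1, r1, 9        | r0=0 r1=13 r2=15 r3=4 r4=0
PC=7  sub  r1, r1, r4        | r0=0 r1=13 r2=15 r3=4 r4=0
PC=8  addi  r3, r2, 7        | r0=0 r1=13 r2=15 r3=22 r4=0
PC=9  addi  r2, r2, 8        | r0=0 r1=13 r2=23 r3=22 r4=0

13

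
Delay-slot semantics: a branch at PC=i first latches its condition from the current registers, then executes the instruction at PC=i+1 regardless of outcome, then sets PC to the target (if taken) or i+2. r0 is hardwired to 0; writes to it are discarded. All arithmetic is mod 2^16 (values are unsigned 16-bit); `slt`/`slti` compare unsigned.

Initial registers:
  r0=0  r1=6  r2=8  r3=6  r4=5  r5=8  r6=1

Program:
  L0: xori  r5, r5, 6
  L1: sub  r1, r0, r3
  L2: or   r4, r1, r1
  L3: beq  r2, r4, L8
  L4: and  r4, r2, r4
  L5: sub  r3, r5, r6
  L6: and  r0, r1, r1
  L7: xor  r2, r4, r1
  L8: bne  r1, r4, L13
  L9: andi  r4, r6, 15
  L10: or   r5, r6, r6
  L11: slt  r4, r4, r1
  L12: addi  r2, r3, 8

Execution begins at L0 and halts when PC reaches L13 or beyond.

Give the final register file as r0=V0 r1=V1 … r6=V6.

  step pc=0: xori  r5, r5, 6  regs=(0,6,8,6,5,14,1)
  step pc=1: sub  r1, r0, r3  regs=(0,65530,8,6,5,14,1)
  step pc=2: or   r4, r1, r1  regs=(0,65530,8,6,65530,14,1)
  step pc=3: beq  r2, r4, L8  cond=F  regs=(0,65530,8,6,65530,14,1)
  step pc=4: and  r4, r2, r4  regs=(0,65530,8,6,8,14,1)
  step pc=5: sub  r3, r5, r6  regs=(0,65530,8,13,8,14,1)
  step pc=6: and  r0, r1, r1  regs=(0,65530,8,13,8,14,1)
  step pc=7: xor  r2, r4, r1  regs=(0,65530,65522,13,8,14,1)
  step pc=8: bne  r1, r4, L13  cond=T  regs=(0,65530,65522,13,8,14,1)
  step pc=9: andi  r4, r6, 15  regs=(0,65530,65522,13,1,14,1)

r0=0 r1=65530 r2=65522 r3=13 r4=1 r5=14 r6=1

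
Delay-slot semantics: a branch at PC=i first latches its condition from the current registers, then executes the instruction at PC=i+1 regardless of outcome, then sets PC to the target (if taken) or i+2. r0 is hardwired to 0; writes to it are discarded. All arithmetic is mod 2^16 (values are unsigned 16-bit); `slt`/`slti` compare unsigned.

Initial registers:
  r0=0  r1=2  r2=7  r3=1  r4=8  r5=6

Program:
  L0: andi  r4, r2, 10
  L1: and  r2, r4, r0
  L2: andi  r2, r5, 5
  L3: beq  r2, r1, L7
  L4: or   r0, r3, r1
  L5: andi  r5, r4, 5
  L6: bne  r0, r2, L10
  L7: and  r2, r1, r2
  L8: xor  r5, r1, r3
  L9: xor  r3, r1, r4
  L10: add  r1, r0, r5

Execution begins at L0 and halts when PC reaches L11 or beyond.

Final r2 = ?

PC=0  andi  r4, r2, 10       | r0=0 r1=2 r2=7 r3=1 r4=2 r5=6
PC=1  and  r2, r4, r0        | r0=0 r1=2 r2=0 r3=1 r4=2 r5=6
PC=2  andi  r2, r5, 5        | r0=0 r1=2 r2=4 r3=1 r4=2 r5=6
PC=3  beq  r2, r1, L7        | r0=0 r1=2 r2=4 r3=1 r4=2 r5=6  [not taken]
PC=4  or   r0, r3, r1        | r0=0 r1=2 r2=4 r3=1 r4=2 r5=6
PC=5  andi  r5, r4, 5        | r0=0 r1=2 r2=4 r3=1 r4=2 r5=0
PC=6  bne  r0, r2, L10       | r0=0 r1=2 r2=4 r3=1 r4=2 r5=0  [TAKEN]
PC=7  and  r2, r1, r2        | r0=0 r1=2 r2=0 r3=1 r4=2 r5=0
PC=10 add  r1, r0, r5        | r0=0 r1=0 r2=0 r3=1 r4=2 r5=0

0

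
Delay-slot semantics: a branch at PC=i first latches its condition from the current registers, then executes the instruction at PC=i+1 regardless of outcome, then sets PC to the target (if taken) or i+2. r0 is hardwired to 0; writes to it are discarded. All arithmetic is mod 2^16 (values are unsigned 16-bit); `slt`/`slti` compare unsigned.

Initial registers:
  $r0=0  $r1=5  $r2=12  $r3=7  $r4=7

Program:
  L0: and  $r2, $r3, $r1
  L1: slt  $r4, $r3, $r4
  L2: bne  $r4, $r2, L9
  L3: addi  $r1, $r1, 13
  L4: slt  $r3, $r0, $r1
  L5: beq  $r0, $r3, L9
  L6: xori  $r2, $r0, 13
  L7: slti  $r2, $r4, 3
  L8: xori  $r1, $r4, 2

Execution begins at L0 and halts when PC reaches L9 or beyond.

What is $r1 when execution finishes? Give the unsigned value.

PC=0  and  $r2, $r3, $r1     | $r0=0 $r1=5 $r2=5 $r3=7 $r4=7
PC=1  slt  $r4, $r3, $r4     | $r0=0 $r1=5 $r2=5 $r3=7 $r4=0
PC=2  bne  $r4, $r2, L9      | $r0=0 $r1=5 $r2=5 $r3=7 $r4=0  [TAKEN]
PC=3  addi  $r1, $r1, 13     | $r0=0 $r1=18 $r2=5 $r3=7 $r4=0

18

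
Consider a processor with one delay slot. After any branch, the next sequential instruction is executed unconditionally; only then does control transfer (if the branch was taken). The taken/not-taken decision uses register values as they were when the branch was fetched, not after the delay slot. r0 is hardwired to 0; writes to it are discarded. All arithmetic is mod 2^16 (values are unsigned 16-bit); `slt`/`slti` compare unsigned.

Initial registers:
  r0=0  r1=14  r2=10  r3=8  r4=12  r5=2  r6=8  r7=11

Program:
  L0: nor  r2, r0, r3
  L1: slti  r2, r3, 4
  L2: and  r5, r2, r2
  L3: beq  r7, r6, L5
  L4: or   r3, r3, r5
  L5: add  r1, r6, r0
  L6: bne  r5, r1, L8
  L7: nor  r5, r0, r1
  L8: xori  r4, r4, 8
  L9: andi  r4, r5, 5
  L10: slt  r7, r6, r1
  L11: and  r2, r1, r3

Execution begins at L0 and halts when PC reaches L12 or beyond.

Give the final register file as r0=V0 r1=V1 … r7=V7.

r0=0 r1=8 r2=8 r3=8 r4=5 r5=65527 r6=8 r7=0

PC=0  nor  r2, r0, r3        | r0=0 r1=14 r2=65527 r3=8 r4=12 r5=2 r6=8 r7=11
PC=1  slti  r2, r3, 4        | r0=0 r1=14 r2=0 r3=8 r4=12 r5=2 r6=8 r7=11
PC=2  and  r5, r2, r2        | r0=0 r1=14 r2=0 r3=8 r4=12 r5=0 r6=8 r7=11
PC=3  beq  r7, r6, L5        | r0=0 r1=14 r2=0 r3=8 r4=12 r5=0 r6=8 r7=11  [not taken]
PC=4  or   r3, r3, r5        | r0=0 r1=14 r2=0 r3=8 r4=12 r5=0 r6=8 r7=11
PC=5  add  r1, r6, r0        | r0=0 r1=8 r2=0 r3=8 r4=12 r5=0 r6=8 r7=11
PC=6  bne  r5, r1, L8        | r0=0 r1=8 r2=0 r3=8 r4=12 r5=0 r6=8 r7=11  [TAKEN]
PC=7  nor  r5, r0, r1        | r0=0 r1=8 r2=0 r3=8 r4=12 r5=65527 r6=8 r7=11
PC=8  xori  r4, r4, 8        | r0=0 r1=8 r2=0 r3=8 r4=4 r5=65527 r6=8 r7=11
PC=9  andi  r4, r5, 5        | r0=0 r1=8 r2=0 r3=8 r4=5 r5=65527 r6=8 r7=11
PC=10 slt  r7, r6, r1        | r0=0 r1=8 r2=0 r3=8 r4=5 r5=65527 r6=8 r7=0
PC=11 and  r2, r1, r3        | r0=0 r1=8 r2=8 r3=8 r4=5 r5=65527 r6=8 r7=0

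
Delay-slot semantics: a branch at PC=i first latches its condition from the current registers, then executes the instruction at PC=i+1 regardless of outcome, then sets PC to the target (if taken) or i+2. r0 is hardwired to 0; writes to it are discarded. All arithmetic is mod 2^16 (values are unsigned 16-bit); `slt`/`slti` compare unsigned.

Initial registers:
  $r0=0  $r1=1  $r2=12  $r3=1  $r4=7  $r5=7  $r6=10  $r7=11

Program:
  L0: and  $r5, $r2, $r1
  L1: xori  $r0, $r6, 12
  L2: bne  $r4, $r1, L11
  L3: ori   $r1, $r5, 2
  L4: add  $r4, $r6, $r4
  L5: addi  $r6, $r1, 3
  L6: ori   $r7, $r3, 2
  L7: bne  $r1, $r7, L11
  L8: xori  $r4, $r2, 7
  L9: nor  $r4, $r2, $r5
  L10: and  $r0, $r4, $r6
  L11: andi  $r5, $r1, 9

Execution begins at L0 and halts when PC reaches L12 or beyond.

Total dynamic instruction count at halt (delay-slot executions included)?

5

[0] and  $r5, $r2, $r1  →  {$r0:0, $r1:1, $r2:12, $r3:1, $r4:7, $r5:0, $r6:10, $r7:11}
[1] xori  $r0, $r6, 12  →  {$r0:0, $r1:1, $r2:12, $r3:1, $r4:7, $r5:0, $r6:10, $r7:11}
[2] bne  $r4, $r1, L11  →  {$r0:0, $r1:1, $r2:12, $r3:1, $r4:7, $r5:0, $r6:10, $r7:11}  ⟨branch taken⟩
[3] ori   $r1, $r5, 2  →  {$r0:0, $r1:2, $r2:12, $r3:1, $r4:7, $r5:0, $r6:10, $r7:11}
[11] andi  $r5, $r1, 9  →  {$r0:0, $r1:2, $r2:12, $r3:1, $r4:7, $r5:0, $r6:10, $r7:11}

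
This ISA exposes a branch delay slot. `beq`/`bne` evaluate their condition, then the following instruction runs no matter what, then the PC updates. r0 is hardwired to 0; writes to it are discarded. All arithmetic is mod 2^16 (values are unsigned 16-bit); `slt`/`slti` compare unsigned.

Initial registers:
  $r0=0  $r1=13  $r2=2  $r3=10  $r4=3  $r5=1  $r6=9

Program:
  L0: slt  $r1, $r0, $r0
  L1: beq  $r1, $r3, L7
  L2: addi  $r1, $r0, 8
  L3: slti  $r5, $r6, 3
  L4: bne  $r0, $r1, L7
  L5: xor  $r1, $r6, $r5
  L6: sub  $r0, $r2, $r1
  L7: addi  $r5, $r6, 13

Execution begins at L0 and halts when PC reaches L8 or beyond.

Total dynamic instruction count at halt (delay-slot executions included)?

7

  step pc=0: slt  $r1, $r0, $r0  regs=(0,0,2,10,3,1,9)
  step pc=1: beq  $r1, $r3, L7  cond=F  regs=(0,0,2,10,3,1,9)
  step pc=2: addi  $r1, $r0, 8  regs=(0,8,2,10,3,1,9)
  step pc=3: slti  $r5, $r6, 3  regs=(0,8,2,10,3,0,9)
  step pc=4: bne  $r0, $r1, L7  cond=T  regs=(0,8,2,10,3,0,9)
  step pc=5: xor  $r1, $r6, $r5  regs=(0,9,2,10,3,0,9)
  step pc=7: addi  $r5, $r6, 13  regs=(0,9,2,10,3,22,9)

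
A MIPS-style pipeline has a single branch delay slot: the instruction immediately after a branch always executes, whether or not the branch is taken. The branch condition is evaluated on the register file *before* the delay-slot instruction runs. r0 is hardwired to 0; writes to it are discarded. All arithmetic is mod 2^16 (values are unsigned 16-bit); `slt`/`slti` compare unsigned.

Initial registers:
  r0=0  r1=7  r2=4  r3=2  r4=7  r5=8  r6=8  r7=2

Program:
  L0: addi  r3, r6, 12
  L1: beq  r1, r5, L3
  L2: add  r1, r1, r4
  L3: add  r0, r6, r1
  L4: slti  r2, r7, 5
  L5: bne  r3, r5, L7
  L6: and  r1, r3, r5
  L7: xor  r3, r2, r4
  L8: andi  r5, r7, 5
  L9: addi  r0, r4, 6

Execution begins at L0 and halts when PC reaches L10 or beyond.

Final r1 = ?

0

#0 addi  r3, r6, 12 ; 0/7/4/20/7/8/8/2
#1 beq  r1, r5, L3 ; 0/7/4/20/7/8/8/2 ; →fallthru
#2 add  r1, r1, r4 ; 0/14/4/20/7/8/8/2
#3 add  r0, r6, r1 ; 0/14/4/20/7/8/8/2
#4 slti  r2, r7, 5 ; 0/14/1/20/7/8/8/2
#5 bne  r3, r5, L7 ; 0/14/1/20/7/8/8/2 ; →target
#6 and  r1, r3, r5 ; 0/0/1/20/7/8/8/2
#7 xor  r3, r2, r4 ; 0/0/1/6/7/8/8/2
#8 andi  r5, r7, 5 ; 0/0/1/6/7/0/8/2
#9 addi  r0, r4, 6 ; 0/0/1/6/7/0/8/2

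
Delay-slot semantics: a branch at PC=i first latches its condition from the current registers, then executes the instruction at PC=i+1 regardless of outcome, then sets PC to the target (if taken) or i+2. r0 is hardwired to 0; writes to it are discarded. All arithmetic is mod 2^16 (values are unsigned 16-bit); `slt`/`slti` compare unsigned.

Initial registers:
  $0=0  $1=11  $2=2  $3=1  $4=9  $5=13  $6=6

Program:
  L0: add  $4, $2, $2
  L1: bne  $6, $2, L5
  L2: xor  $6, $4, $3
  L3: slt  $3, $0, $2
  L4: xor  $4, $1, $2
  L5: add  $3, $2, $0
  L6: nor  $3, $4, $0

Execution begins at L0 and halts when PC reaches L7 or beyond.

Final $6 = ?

5

PC=0  add  $4, $2, $2        | $0=0 $1=11 $2=2 $3=1 $4=4 $5=13 $6=6
PC=1  bne  $6, $2, L5        | $0=0 $1=11 $2=2 $3=1 $4=4 $5=13 $6=6  [TAKEN]
PC=2  xor  $6, $4, $3        | $0=0 $1=11 $2=2 $3=1 $4=4 $5=13 $6=5
PC=5  add  $3, $2, $0        | $0=0 $1=11 $2=2 $3=2 $4=4 $5=13 $6=5
PC=6  nor  $3, $4, $0        | $0=0 $1=11 $2=2 $3=65531 $4=4 $5=13 $6=5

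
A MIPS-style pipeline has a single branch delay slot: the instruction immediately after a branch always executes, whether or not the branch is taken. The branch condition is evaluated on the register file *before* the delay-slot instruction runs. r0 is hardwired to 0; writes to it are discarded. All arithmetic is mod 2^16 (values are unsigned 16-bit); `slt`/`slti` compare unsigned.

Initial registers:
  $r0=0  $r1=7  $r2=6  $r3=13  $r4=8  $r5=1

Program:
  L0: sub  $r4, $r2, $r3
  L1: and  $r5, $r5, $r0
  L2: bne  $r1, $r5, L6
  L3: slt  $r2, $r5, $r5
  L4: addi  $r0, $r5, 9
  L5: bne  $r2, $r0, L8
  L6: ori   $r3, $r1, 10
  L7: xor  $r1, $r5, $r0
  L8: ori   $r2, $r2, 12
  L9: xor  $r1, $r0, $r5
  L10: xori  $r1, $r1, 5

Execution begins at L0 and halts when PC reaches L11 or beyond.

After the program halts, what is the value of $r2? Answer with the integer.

#0 sub  $r4, $r2, $r3 ; 0/7/6/13/65529/1
#1 and  $r5, $r5, $r0 ; 0/7/6/13/65529/0
#2 bne  $r1, $r5, L6 ; 0/7/6/13/65529/0 ; →target
#3 slt  $r2, $r5, $r5 ; 0/7/0/13/65529/0
#6 ori   $r3, $r1, 10 ; 0/7/0/15/65529/0
#7 xor  $r1, $r5, $r0 ; 0/0/0/15/65529/0
#8 ori   $r2, $r2, 12 ; 0/0/12/15/65529/0
#9 xor  $r1, $r0, $r5 ; 0/0/12/15/65529/0
#10 xori  $r1, $r1, 5 ; 0/5/12/15/65529/0

12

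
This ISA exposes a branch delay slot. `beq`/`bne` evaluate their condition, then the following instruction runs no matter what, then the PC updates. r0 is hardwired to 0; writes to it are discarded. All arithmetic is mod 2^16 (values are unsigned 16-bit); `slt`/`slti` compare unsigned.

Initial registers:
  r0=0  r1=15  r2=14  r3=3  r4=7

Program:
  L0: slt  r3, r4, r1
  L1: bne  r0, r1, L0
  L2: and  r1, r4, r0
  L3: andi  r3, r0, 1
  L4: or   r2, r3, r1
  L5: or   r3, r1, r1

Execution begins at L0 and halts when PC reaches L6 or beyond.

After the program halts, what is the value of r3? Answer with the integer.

0

  step pc=0: slt  r3, r4, r1  regs=(0,15,14,1,7)
  step pc=1: bne  r0, r1, L0  cond=T  regs=(0,15,14,1,7)
  step pc=2: and  r1, r4, r0  regs=(0,0,14,1,7)
  step pc=0: slt  r3, r4, r1  regs=(0,0,14,0,7)
  step pc=1: bne  r0, r1, L0  cond=F  regs=(0,0,14,0,7)
  step pc=2: and  r1, r4, r0  regs=(0,0,14,0,7)
  step pc=3: andi  r3, r0, 1  regs=(0,0,14,0,7)
  step pc=4: or   r2, r3, r1  regs=(0,0,0,0,7)
  step pc=5: or   r3, r1, r1  regs=(0,0,0,0,7)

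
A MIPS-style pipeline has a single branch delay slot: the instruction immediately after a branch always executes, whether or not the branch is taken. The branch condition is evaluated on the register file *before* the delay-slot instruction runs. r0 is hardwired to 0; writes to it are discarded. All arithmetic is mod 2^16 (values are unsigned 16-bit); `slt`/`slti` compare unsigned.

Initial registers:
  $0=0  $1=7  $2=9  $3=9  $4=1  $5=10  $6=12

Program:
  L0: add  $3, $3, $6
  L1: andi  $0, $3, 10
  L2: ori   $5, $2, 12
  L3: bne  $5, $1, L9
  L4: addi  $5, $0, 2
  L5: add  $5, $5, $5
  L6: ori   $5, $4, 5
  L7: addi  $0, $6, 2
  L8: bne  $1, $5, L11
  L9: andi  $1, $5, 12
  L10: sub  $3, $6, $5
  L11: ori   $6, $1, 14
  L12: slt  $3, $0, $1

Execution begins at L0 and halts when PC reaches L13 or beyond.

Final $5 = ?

#0 add  $3, $3, $6 ; 0/7/9/21/1/10/12
#1 andi  $0, $3, 10 ; 0/7/9/21/1/10/12
#2 ori   $5, $2, 12 ; 0/7/9/21/1/13/12
#3 bne  $5, $1, L9 ; 0/7/9/21/1/13/12 ; →target
#4 addi  $5, $0, 2 ; 0/7/9/21/1/2/12
#9 andi  $1, $5, 12 ; 0/0/9/21/1/2/12
#10 sub  $3, $6, $5 ; 0/0/9/10/1/2/12
#11 ori   $6, $1, 14 ; 0/0/9/10/1/2/14
#12 slt  $3, $0, $1 ; 0/0/9/0/1/2/14

2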